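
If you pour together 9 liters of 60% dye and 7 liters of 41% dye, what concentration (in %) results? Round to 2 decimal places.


Solute in mixture 1 = 60% of 9 L = 9*60/100 = 27/5 L
Solute in mixture 2 = 41% of 7 L = 7*41/100 = 287/100 L
Total solute = 27/5 + 287/100 = 827/100 L
Total volume = 9 + 7 = 16 L
Final concentration = 827/100/16 * 100 = 51.69%

51.69


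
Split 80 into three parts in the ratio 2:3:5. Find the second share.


Ratio = 2:3:5
Total parts = 2 + 3 + 5 = 10
Value per part = 80 / 10 = 8
First share = 2 * 8 = 16
Middle share = 3 * 8 = 24
Third share = 5 * 8 = 40

24


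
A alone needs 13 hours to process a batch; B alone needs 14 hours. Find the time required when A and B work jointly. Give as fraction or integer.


Rate of A = 1/13 job per hour
Rate of B = 1/14 job per hour
Combined rate = 1/13 + 1/14
Find common denominator: (14 + 13)/(13*14) = 27/182
Combined rate = 27/182 job per hour
Time together = 1 / (27/182) = 182/27 hours

182/27


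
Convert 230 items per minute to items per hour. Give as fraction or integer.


Converting from per minute to per hour
Rate = 230 items per minute
Multiply by 60: 230 * 60
= 13800 items per hour

13800


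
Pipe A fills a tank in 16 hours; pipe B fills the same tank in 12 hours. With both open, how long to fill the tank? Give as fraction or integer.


Rate of A = 1/16 job per hour
Rate of B = 1/12 job per hour
Combined rate = 1/16 + 1/12
Find common denominator: (12 + 16)/(16*12) = 28/192
Combined rate = 7/48 job per hour
Time together = 1 / (7/48) = 48/7 hours

48/7


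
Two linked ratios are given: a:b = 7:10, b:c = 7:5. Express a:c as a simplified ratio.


Given a:b = 7:10 and b:c = 7:5
Make b consistent. Multiply first ratio by 7: a:b = 49:70
Multiply second ratio by 10: b:c = 70:50
Now b = 70 in both, so a:b:c = 49:70:50
Therefore a:c = 49:50
Simplify by GCD: a:c = 49:50

49:50


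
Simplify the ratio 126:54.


Find GCD(126, 54)
GCD = 18
Divide both by 18: 126/18 = 7, 54/18 = 3
Simplified ratio = 7:3

7:3


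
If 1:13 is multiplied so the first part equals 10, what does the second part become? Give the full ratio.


Original ratio: 1:13
First term target: 10
Scale factor = 10 / 1 = 10
Multiply second term: 13 * 10 = 130
Equivalent ratio = 10:130

10:130


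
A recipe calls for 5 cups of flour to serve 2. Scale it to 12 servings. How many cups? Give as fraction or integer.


Original: 5 cups for 2 servings
Target servings = 12
Scaling factor = 12/2
New amount = 5 * 12/2
= 60/2
= 30 cups

30


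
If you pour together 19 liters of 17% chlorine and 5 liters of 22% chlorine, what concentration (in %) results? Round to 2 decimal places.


Solute in mixture 1 = 17% of 19 L = 19*17/100 = 323/100 L
Solute in mixture 2 = 22% of 5 L = 5*22/100 = 11/10 L
Total solute = 323/100 + 11/10 = 433/100 L
Total volume = 19 + 5 = 24 L
Final concentration = 433/100/24 * 100 = 18.04%

18.04


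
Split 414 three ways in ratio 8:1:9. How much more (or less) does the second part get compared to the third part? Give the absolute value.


Total parts = 8 + 1 + 9 = 18
Value per part = 414 / 18 = 23
Shares: 8*23=184, 1*23=23, 9*23=207
Second share = 23, third share = 207
Difference = |23 - 207| = 184

184


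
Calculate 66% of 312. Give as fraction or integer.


Compute 66% of 312
Convert percentage: 66% = 66/100
Multiply: 312 * 66/100
= 20592/100
= 5148/25

5148/25


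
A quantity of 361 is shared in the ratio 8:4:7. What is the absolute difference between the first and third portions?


Total parts = 8 + 4 + 7 = 19
Value per part = 361 / 19 = 19
Shares: 8*19=152, 4*19=76, 7*19=133
First share = 152, third share = 133
Difference = |152 - 133| = 19

19


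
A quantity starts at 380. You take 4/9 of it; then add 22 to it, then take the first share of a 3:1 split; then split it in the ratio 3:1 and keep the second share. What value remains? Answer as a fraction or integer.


Start with 380.
Step 1: Take 4/9: 380 * 4/9 = 1520/9
Step 2: Add 22: 1520/9+22=1718/9; split 3:1 first = 1718/9*3/4 = 859/6
Step 3: Split 3:1, second share = 859/6 * 1/4 = 859/24
Final result = 859/24

859/24


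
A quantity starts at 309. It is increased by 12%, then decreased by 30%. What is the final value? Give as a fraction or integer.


Start: 309
Step 1: increase by 12% => multiply by 112/100
  309 * 112/100 = 8652/25
Step 2: decrease by 30% => multiply by 70/100
  8652/25 * 70/100 = 30282/125
Final value = 30282/125

30282/125


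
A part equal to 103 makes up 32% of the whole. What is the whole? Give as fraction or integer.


Given: 103 is 32% of the whole
Set up: 103 = 32/100 * whole
whole = 103 * 100 / 32
whole = 10300 / 32
whole = 2575/8

2575/8


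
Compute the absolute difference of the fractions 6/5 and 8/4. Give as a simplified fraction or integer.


Simplify: 6/5 = 6/5 and 8/4 = 2
Find common denominator: LCD = 5
Convert: 6/5 and 10/5
Difference = |6 - 10|/5 = 4/5
Simplified = 4/5

4/5


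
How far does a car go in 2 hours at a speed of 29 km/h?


Using distance = speed * time
Speed = 29 km/h
Time = 2 hours
Distance = 29 * 2
= 58 km

58


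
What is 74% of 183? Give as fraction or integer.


Compute 74% of 183
Convert percentage: 74% = 74/100
Multiply: 183 * 74/100
= 13542/100
= 6771/50

6771/50


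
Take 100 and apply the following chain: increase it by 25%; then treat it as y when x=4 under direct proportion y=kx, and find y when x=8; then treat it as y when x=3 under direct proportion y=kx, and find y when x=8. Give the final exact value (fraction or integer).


Start with 100.
Step 1: Increase by 25%: 100 * 125/100 = 125
Step 2: Direct prop: k = (125)/4; new y = k*8 = 125*8/4 = 250
Step 3: Direct prop: k = (250)/3; new y = k*8 = 250*8/3 = 2000/3
Final result = 2000/3

2000/3


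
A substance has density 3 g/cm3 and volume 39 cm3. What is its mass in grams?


Using mass = density * volume
Density = 3 g/cm3
Volume = 39 cm3
Mass = 3 * 39
= 117 g

117


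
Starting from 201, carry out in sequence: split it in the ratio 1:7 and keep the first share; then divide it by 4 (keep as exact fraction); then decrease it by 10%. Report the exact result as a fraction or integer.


Start with 201.
Step 1: Split 1:7, first share = 201 * 1/8 = 201/8
Step 2: Divide by 4: 201/8 / 4 = 201/32
Step 3: Decrease by 10%: 201/32 * 90/100 = 1809/320
Final result = 1809/320

1809/320


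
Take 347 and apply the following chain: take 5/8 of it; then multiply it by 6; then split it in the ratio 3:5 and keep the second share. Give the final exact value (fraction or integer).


Start with 347.
Step 1: Take 5/8: 347 * 5/8 = 1735/8
Step 2: Multiply by 6: 1735/8 * 6 = 5205/4
Step 3: Split 3:5, second share = 5205/4 * 5/8 = 26025/32
Final result = 26025/32

26025/32


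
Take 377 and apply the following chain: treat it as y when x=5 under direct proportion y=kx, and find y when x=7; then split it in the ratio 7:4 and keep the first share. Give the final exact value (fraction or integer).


Start with 377.
Step 1: Direct prop: k = (377)/5; new y = k*7 = 377*7/5 = 2639/5
Step 2: Split 7:4, first share = 2639/5 * 7/11 = 18473/55
Final result = 18473/55

18473/55


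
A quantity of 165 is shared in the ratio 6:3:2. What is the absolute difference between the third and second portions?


Total parts = 6 + 3 + 2 = 11
Value per part = 165 / 11 = 15
Shares: 6*15=90, 3*15=45, 2*15=30
Third share = 30, second share = 45
Difference = |30 - 45| = 15

15


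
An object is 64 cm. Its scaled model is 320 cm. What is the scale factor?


Original length = 64 cm
Scaled length = 320 cm
Scale factor = 320 / 64
= 5

5


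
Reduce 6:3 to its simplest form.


Find GCD(6, 3)
GCD = 3
Divide both by 3: 6/3 = 2, 3/3 = 1
Simplified ratio = 2:1

2:1


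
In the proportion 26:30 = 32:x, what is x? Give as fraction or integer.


Setting up: 26/30 = 32/x
Cross multiply: 26 * x = 30 * 32
26x = 960
x = 960/26
x = 480/13

480/13


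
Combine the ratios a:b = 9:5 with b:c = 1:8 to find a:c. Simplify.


Given a:b = 9:5 and b:c = 1:8
Make b consistent. Multiply first ratio by 1: a:b = 9:5
Multiply second ratio by 5: b:c = 5:40
Now b = 5 in both, so a:b:c = 9:5:40
Therefore a:c = 9:40
Simplify by GCD: a:c = 9:40

9:40


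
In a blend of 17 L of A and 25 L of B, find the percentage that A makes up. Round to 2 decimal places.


Volume of A = 17 L
Volume of B = 25 L
Total volume = 17 + 25 = 42 L
Percentage of A = (17/42) * 100
= 40.48%

40.48


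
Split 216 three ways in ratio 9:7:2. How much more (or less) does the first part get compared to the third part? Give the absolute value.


Total parts = 9 + 7 + 2 = 18
Value per part = 216 / 18 = 12
Shares: 9*12=108, 7*12=84, 2*12=24
First share = 108, third share = 24
Difference = |108 - 24| = 84

84


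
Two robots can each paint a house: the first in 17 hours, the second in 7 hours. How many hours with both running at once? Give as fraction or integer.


Rate of A = 1/17 job per hour
Rate of B = 1/7 job per hour
Combined rate = 1/17 + 1/7
Find common denominator: (7 + 17)/(17*7) = 24/119
Combined rate = 24/119 job per hour
Time together = 1 / (24/119) = 119/24 hours

119/24


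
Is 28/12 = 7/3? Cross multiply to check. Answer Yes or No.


Cross multiply to check 28/12 = 7/3
Left cross product: 28 * 3 = 84
Right cross product: 12 * 7 = 84
84 = 84
Equal, so proportions match => Yes

Yes


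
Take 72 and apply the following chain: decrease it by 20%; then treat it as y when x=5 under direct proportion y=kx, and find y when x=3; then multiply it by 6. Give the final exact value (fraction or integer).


Start with 72.
Step 1: Decrease by 20%: 72 * 80/100 = 288/5
Step 2: Direct prop: k = (288/5)/5; new y = k*3 = 288/5*3/5 = 864/25
Step 3: Multiply by 6: 864/25 * 6 = 5184/25
Final result = 5184/25

5184/25


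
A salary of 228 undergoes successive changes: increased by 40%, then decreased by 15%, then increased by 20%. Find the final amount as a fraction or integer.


Start: 228
Step 1: increase by 40% => multiply by 140/100
  228 * 140/100 = 1596/5
Step 2: decrease by 15% => multiply by 85/100
  1596/5 * 85/100 = 6783/25
Step 3: increase by 20% => multiply by 120/100
  6783/25 * 120/100 = 40698/125
Final value = 40698/125

40698/125


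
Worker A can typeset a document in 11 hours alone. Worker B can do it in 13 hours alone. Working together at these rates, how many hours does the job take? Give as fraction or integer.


Rate of A = 1/11 job per hour
Rate of B = 1/13 job per hour
Combined rate = 1/11 + 1/13
Find common denominator: (13 + 11)/(11*13) = 24/143
Combined rate = 24/143 job per hour
Time together = 1 / (24/143) = 143/24 hours

143/24


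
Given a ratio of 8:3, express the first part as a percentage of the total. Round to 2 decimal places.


Total parts = 8 + 3 = 11
First part fraction = 8/11
Percentage = (8/11) * 100
= 0.727273 * 100
= 72.73%

72.73


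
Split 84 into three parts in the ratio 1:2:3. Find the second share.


Ratio = 1:2:3
Total parts = 1 + 2 + 3 = 6
Value per part = 84 / 6 = 14
First share = 1 * 14 = 14
Middle share = 2 * 14 = 28
Third share = 3 * 14 = 42

28


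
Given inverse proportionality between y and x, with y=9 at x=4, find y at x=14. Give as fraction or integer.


Inverse proportion: y = k/x
Find k: k = 4 * 9 = 36
Compute y at x=14: y = 36/14
y = 18/7

18/7


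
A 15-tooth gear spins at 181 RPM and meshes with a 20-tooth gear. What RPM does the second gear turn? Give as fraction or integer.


Gear ratio: teeth_A * RPM_A = teeth_B * RPM_B
15 * 181 = 20 * RPM_B
2715 = 20 * RPM_B
RPM_B = 2715 / 20
RPM_B = 543/4

543/4


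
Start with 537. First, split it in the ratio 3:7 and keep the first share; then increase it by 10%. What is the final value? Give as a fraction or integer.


Start with 537.
Step 1: Split 3:7, first share = 537 * 3/10 = 1611/10
Step 2: Increase by 10%: 1611/10 * 110/100 = 17721/100
Final result = 17721/100

17721/100


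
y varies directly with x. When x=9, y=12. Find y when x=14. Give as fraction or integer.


Direct proportion: y = kx
Find k: k = 12/9 = 4/3
Compute y at x=14: y = 4/3 * 14
y = 56/3

56/3


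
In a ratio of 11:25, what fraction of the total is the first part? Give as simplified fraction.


Total parts = 11 + 25 = 36
First part fraction = 11/36
Simplify: 11/36 = 11/36

11/36


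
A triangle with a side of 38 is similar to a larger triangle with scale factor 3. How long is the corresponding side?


Similar triangles have proportional sides
Scale factor = 3
Smaller side = 38
Corresponding larger side = 38 * 3
= 114

114


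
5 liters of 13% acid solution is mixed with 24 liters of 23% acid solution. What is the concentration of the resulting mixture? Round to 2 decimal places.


Solute in mixture 1 = 13% of 5 L = 5*13/100 = 13/20 L
Solute in mixture 2 = 23% of 24 L = 24*23/100 = 138/25 L
Total solute = 13/20 + 138/25 = 617/100 L
Total volume = 5 + 24 = 29 L
Final concentration = 617/100/29 * 100 = 21.28%

21.28


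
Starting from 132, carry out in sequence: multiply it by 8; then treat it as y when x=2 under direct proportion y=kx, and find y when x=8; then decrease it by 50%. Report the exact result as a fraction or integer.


Start with 132.
Step 1: Multiply by 8: 132 * 8 = 1056
Step 2: Direct prop: k = (1056)/2; new y = k*8 = 1056*8/2 = 4224
Step 3: Decrease by 50%: 4224 * 50/100 = 2112
Final result = 2112

2112


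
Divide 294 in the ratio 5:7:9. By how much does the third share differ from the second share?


Total parts = 5 + 7 + 9 = 21
Value per part = 294 / 21 = 14
Shares: 5*14=70, 7*14=98, 9*14=126
Third share = 126, second share = 98
Difference = |126 - 98| = 28

28


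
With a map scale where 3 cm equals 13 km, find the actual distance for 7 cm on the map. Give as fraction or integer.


Map scale: 3 cm = 13 km
Measured distance on map = 7 cm
Set up proportion: 7 * 13 / 3
= 91 / 3
= 91/3 km

91/3


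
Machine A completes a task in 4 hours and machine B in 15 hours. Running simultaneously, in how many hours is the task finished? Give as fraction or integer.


Rate of A = 1/4 job per hour
Rate of B = 1/15 job per hour
Combined rate = 1/4 + 1/15
Find common denominator: (15 + 4)/(4*15) = 19/60
Combined rate = 19/60 job per hour
Time together = 1 / (19/60) = 60/19 hours

60/19


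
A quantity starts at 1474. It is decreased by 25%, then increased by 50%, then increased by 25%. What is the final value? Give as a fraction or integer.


Start: 1474
Step 1: decrease by 25% => multiply by 75/100
  1474 * 75/100 = 2211/2
Step 2: increase by 50% => multiply by 150/100
  2211/2 * 150/100 = 6633/4
Step 3: increase by 25% => multiply by 125/100
  6633/4 * 125/100 = 33165/16
Final value = 33165/16

33165/16


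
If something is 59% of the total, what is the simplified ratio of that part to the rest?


Part = 59%, Remainder = 41%
Ratio = 59:41
GCD(59, 41) = 1
Simplify: 59:41 = 59:41

59:41


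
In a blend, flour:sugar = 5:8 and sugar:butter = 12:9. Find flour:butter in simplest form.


Given a:b = 5:8 and b:c = 12:9
Make b consistent. Multiply first ratio by 12: a:b = 60:96
Multiply second ratio by 8: b:c = 96:72
Now b = 96 in both, so a:b:c = 60:96:72
Therefore a:c = 60:72
Simplify by GCD: a:c = 5:6

5:6


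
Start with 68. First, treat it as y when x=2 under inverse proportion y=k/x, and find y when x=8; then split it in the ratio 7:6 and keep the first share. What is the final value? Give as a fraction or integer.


Start with 68.
Step 1: Inverse prop: k = (68)*2; new y = k/8 = 68*2/8 = 17
Step 2: Split 7:6, first share = 17 * 7/13 = 119/13
Final result = 119/13

119/13


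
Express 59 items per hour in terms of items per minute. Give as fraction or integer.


Converting from per hour to per minute
Rate = 59 items per hour
Divide by 60: 59/60
= 59/60 items per minute

59/60


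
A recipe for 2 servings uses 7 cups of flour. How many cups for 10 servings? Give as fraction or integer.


Original: 7 cups for 2 servings
Target servings = 10
Scaling factor = 10/2
New amount = 7 * 10/2
= 70/2
= 35 cups

35


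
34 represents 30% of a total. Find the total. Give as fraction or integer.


Given: 34 is 30% of the whole
Set up: 34 = 30/100 * whole
whole = 34 * 100 / 30
whole = 3400 / 30
whole = 340/3

340/3


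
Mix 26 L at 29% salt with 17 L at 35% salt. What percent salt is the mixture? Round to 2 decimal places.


Solute in mixture 1 = 29% of 26 L = 26*29/100 = 377/50 L
Solute in mixture 2 = 35% of 17 L = 17*35/100 = 119/20 L
Total solute = 377/50 + 119/20 = 1349/100 L
Total volume = 26 + 17 = 43 L
Final concentration = 1349/100/43 * 100 = 31.37%

31.37


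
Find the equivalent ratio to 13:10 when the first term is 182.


Original ratio: 13:10
First term target: 182
Scale factor = 182 / 13 = 14
Multiply second term: 10 * 14 = 140
Equivalent ratio = 182:140

182:140


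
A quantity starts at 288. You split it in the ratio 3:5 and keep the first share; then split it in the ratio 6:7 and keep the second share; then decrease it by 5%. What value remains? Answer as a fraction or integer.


Start with 288.
Step 1: Split 3:5, first share = 288 * 3/8 = 108
Step 2: Split 6:7, second share = 108 * 7/13 = 756/13
Step 3: Decrease by 5%: 756/13 * 95/100 = 3591/65
Final result = 3591/65

3591/65


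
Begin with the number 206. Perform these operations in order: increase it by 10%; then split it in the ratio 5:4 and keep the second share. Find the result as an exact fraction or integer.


Start with 206.
Step 1: Increase by 10%: 206 * 110/100 = 1133/5
Step 2: Split 5:4, second share = 1133/5 * 4/9 = 4532/45
Final result = 4532/45

4532/45


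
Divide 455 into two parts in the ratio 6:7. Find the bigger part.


Total parts = 6 + 7 = 13
Value per part = 455 / 13 = 35
First share = 6 * 35 = 210
Second share = 7 * 35 = 245
Larger share = 245

245


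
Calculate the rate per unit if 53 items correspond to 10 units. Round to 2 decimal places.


Total items = 53
Number of units = 10
Unit rate = 53 / 10
= 5.30 items per unit

5.30


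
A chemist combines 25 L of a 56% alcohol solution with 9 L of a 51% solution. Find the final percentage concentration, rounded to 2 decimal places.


Solute in mixture 1 = 56% of 25 L = 25*56/100 = 14 L
Solute in mixture 2 = 51% of 9 L = 9*51/100 = 459/100 L
Total solute = 14 + 459/100 = 1859/100 L
Total volume = 25 + 9 = 34 L
Final concentration = 1859/100/34 * 100 = 54.68%

54.68


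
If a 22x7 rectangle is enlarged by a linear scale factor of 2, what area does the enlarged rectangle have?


Original dimensions: 22 x 7
Enlargement factor = 2
New width = 22 * 2 = 44
New height = 7 * 2 = 14
New area = 44 * 14 = 616

616


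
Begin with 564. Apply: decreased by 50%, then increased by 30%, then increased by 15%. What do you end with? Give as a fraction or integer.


Start: 564
Step 1: decrease by 50% => multiply by 50/100
  564 * 50/100 = 282
Step 2: increase by 30% => multiply by 130/100
  282 * 130/100 = 1833/5
Step 3: increase by 15% => multiply by 115/100
  1833/5 * 115/100 = 42159/100
Final value = 42159/100

42159/100


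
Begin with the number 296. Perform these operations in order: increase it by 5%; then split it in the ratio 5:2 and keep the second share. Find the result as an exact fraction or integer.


Start with 296.
Step 1: Increase by 5%: 296 * 105/100 = 1554/5
Step 2: Split 5:2, second share = 1554/5 * 2/7 = 444/5
Final result = 444/5

444/5


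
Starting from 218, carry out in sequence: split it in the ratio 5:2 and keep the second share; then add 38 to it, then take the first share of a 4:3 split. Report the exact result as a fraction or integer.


Start with 218.
Step 1: Split 5:2, second share = 218 * 2/7 = 436/7
Step 2: Add 38: 436/7+38=702/7; split 4:3 first = 702/7*4/7 = 2808/49
Final result = 2808/49

2808/49


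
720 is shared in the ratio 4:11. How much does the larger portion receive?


Total parts = 4 + 11 = 15
Value per part = 720 / 15 = 48
First share = 4 * 48 = 192
Second share = 11 * 48 = 528
Larger share = 528

528


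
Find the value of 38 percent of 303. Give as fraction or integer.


Compute 38% of 303
Convert percentage: 38% = 38/100
Multiply: 303 * 38/100
= 11514/100
= 5757/50

5757/50


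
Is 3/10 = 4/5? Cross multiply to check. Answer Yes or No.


Cross multiply to check 3/10 = 4/5
Left cross product: 3 * 5 = 15
Right cross product: 10 * 4 = 40
15 != 40
Not equal, so proportions differ => No

No


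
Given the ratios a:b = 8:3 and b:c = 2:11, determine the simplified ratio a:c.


Given a:b = 8:3 and b:c = 2:11
Make b consistent. Multiply first ratio by 2: a:b = 16:6
Multiply second ratio by 3: b:c = 6:33
Now b = 6 in both, so a:b:c = 16:6:33
Therefore a:c = 16:33
Simplify by GCD: a:c = 16:33

16:33


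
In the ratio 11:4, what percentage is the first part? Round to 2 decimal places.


Total parts = 11 + 4 = 15
First part fraction = 11/15
Percentage = (11/15) * 100
= 0.733333 * 100
= 73.33%

73.33


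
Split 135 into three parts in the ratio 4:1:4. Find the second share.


Ratio = 4:1:4
Total parts = 4 + 1 + 4 = 9
Value per part = 135 / 9 = 15
First share = 4 * 15 = 60
Middle share = 1 * 15 = 15
Third share = 4 * 15 = 60

15


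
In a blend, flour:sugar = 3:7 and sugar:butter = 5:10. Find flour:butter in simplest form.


Given a:b = 3:7 and b:c = 5:10
Make b consistent. Multiply first ratio by 5: a:b = 15:35
Multiply second ratio by 7: b:c = 35:70
Now b = 35 in both, so a:b:c = 15:35:70
Therefore a:c = 15:70
Simplify by GCD: a:c = 3:14

3:14


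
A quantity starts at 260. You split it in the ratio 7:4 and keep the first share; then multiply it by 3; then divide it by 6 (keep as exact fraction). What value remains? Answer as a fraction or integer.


Start with 260.
Step 1: Split 7:4, first share = 260 * 7/11 = 1820/11
Step 2: Multiply by 3: 1820/11 * 3 = 5460/11
Step 3: Divide by 6: 5460/11 / 6 = 910/11
Final result = 910/11

910/11


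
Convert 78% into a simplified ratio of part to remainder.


Part = 78%, Remainder = 22%
Ratio = 78:22
GCD(78, 22) = 2
Simplify: 39:11 = 39:11

39:11


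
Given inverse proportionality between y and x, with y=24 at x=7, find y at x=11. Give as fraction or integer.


Inverse proportion: y = k/x
Find k: k = 7 * 24 = 168
Compute y at x=11: y = 168/11
y = 168/11

168/11


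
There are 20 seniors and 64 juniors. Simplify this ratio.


Find GCD(20, 64)
GCD = 4
Divide both by 4: 20/4 = 5, 64/4 = 16
Simplified ratio = 5:16

5:16


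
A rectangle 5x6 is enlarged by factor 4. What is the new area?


Original dimensions: 5 x 6
Enlargement factor = 4
New width = 5 * 4 = 20
New height = 6 * 4 = 24
New area = 20 * 24 = 480

480


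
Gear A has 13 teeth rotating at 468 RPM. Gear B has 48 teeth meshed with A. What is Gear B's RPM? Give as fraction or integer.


Gear ratio: teeth_A * RPM_A = teeth_B * RPM_B
13 * 468 = 48 * RPM_B
6084 = 48 * RPM_B
RPM_B = 6084 / 48
RPM_B = 507/4

507/4


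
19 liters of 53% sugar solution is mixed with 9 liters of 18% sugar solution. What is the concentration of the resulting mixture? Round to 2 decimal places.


Solute in mixture 1 = 53% of 19 L = 19*53/100 = 1007/100 L
Solute in mixture 2 = 18% of 9 L = 9*18/100 = 81/50 L
Total solute = 1007/100 + 81/50 = 1169/100 L
Total volume = 19 + 9 = 28 L
Final concentration = 1169/100/28 * 100 = 41.75%

41.75


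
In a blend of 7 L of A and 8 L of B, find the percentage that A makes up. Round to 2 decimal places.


Volume of A = 7 L
Volume of B = 8 L
Total volume = 7 + 8 = 15 L
Percentage of A = (7/15) * 100
= 46.67%

46.67


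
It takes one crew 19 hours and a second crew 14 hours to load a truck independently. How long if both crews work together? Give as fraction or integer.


Rate of A = 1/19 job per hour
Rate of B = 1/14 job per hour
Combined rate = 1/19 + 1/14
Find common denominator: (14 + 19)/(19*14) = 33/266
Combined rate = 33/266 job per hour
Time together = 1 / (33/266) = 266/33 hours

266/33


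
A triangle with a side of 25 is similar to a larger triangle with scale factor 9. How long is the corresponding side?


Similar triangles have proportional sides
Scale factor = 9
Smaller side = 25
Corresponding larger side = 25 * 9
= 225

225


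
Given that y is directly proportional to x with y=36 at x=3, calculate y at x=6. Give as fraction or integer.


Direct proportion: y = kx
Find k: k = 36/3 = 12
Compute y at x=6: y = 12 * 6
y = 72

72


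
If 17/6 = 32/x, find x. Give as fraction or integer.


Setting up: 17/6 = 32/x
Cross multiply: 17 * x = 6 * 32
17x = 192
x = 192/17
x = 192/17

192/17


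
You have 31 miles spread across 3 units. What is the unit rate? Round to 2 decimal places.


Total miles = 31
Number of units = 3
Unit rate = 31 / 3
= 10.33 miles per unit

10.33


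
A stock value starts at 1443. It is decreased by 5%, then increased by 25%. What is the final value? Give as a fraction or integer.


Start: 1443
Step 1: decrease by 5% => multiply by 95/100
  1443 * 95/100 = 27417/20
Step 2: increase by 25% => multiply by 125/100
  27417/20 * 125/100 = 27417/16
Final value = 27417/16

27417/16


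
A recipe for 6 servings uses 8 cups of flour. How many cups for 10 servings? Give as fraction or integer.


Original: 8 cups for 6 servings
Target servings = 10
Scaling factor = 10/6
New amount = 8 * 10/6
= 80/6
= 40/3 cups

40/3


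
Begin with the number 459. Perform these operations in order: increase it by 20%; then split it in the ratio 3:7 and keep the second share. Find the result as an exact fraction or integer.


Start with 459.
Step 1: Increase by 20%: 459 * 120/100 = 2754/5
Step 2: Split 3:7, second share = 2754/5 * 7/10 = 9639/25
Final result = 9639/25

9639/25


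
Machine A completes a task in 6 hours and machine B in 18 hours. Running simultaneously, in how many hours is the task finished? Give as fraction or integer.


Rate of A = 1/6 job per hour
Rate of B = 1/18 job per hour
Combined rate = 1/6 + 1/18
Find common denominator: (18 + 6)/(6*18) = 24/108
Combined rate = 2/9 job per hour
Time together = 1 / (2/9) = 9/2 hours

9/2


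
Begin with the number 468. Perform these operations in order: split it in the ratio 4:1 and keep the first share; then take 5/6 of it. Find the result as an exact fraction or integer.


Start with 468.
Step 1: Split 4:1, first share = 468 * 4/5 = 1872/5
Step 2: Take 5/6: 1872/5 * 5/6 = 312
Final result = 312

312


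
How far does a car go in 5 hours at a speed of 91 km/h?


Using distance = speed * time
Speed = 91 km/h
Time = 5 hours
Distance = 91 * 5
= 455 km

455


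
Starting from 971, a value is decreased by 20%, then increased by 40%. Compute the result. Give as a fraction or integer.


Start: 971
Step 1: decrease by 20% => multiply by 80/100
  971 * 80/100 = 3884/5
Step 2: increase by 40% => multiply by 140/100
  3884/5 * 140/100 = 27188/25
Final value = 27188/25

27188/25


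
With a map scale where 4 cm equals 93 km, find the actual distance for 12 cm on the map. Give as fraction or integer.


Map scale: 4 cm = 93 km
Measured distance on map = 12 cm
Set up proportion: 12 * 93 / 4
= 1116 / 4
= 279 km

279


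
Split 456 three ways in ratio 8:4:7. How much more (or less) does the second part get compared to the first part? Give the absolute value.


Total parts = 8 + 4 + 7 = 19
Value per part = 456 / 19 = 24
Shares: 8*24=192, 4*24=96, 7*24=168
Second share = 96, first share = 192
Difference = |96 - 192| = 96

96


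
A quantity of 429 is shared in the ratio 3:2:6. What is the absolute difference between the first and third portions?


Total parts = 3 + 2 + 6 = 11
Value per part = 429 / 11 = 39
Shares: 3*39=117, 2*39=78, 6*39=234
First share = 117, third share = 234
Difference = |117 - 234| = 117

117


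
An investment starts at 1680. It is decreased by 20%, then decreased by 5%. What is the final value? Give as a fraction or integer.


Start: 1680
Step 1: decrease by 20% => multiply by 80/100
  1680 * 80/100 = 1344
Step 2: decrease by 5% => multiply by 95/100
  1344 * 95/100 = 6384/5
Final value = 6384/5

6384/5


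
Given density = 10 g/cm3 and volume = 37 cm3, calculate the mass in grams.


Using mass = density * volume
Density = 10 g/cm3
Volume = 37 cm3
Mass = 10 * 37
= 370 g

370


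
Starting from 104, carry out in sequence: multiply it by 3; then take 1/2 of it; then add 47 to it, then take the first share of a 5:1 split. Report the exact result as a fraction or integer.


Start with 104.
Step 1: Multiply by 3: 104 * 3 = 312
Step 2: Take 1/2: 312 * 1/2 = 156
Step 3: Add 47: 156+47=203; split 5:1 first = 203*5/6 = 1015/6
Final result = 1015/6

1015/6


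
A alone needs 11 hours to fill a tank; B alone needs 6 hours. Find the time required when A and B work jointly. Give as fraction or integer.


Rate of A = 1/11 job per hour
Rate of B = 1/6 job per hour
Combined rate = 1/11 + 1/6
Find common denominator: (6 + 11)/(11*6) = 17/66
Combined rate = 17/66 job per hour
Time together = 1 / (17/66) = 66/17 hours

66/17


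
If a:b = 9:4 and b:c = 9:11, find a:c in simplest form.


Given a:b = 9:4 and b:c = 9:11
Make b consistent. Multiply first ratio by 9: a:b = 81:36
Multiply second ratio by 4: b:c = 36:44
Now b = 36 in both, so a:b:c = 81:36:44
Therefore a:c = 81:44
Simplify by GCD: a:c = 81:44

81:44


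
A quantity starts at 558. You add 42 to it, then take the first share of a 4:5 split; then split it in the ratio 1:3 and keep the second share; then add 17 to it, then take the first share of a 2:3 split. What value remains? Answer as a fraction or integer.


Start with 558.
Step 1: Add 42: 558+42=600; split 4:5 first = 600*4/9 = 800/3
Step 2: Split 1:3, second share = 800/3 * 3/4 = 200
Step 3: Add 17: 200+17=217; split 2:3 first = 217*2/5 = 434/5
Final result = 434/5

434/5


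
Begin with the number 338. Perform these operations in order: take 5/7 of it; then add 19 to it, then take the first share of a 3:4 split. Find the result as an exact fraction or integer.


Start with 338.
Step 1: Take 5/7: 338 * 5/7 = 1690/7
Step 2: Add 19: 1690/7+19=1823/7; split 3:4 first = 1823/7*3/7 = 5469/49
Final result = 5469/49

5469/49


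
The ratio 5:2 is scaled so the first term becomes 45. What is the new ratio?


Original ratio: 5:2
First term target: 45
Scale factor = 45 / 5 = 9
Multiply second term: 2 * 9 = 18
Equivalent ratio = 45:18

45:18


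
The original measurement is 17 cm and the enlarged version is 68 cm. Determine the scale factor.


Original length = 17 cm
Scaled length = 68 cm
Scale factor = 68 / 17
= 4

4


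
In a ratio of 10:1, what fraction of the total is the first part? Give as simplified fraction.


Total parts = 10 + 1 = 11
First part fraction = 10/11
Simplify: 10/11 = 10/11

10/11


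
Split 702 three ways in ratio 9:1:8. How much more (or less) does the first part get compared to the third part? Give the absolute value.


Total parts = 9 + 1 + 8 = 18
Value per part = 702 / 18 = 39
Shares: 9*39=351, 1*39=39, 8*39=312
First share = 351, third share = 312
Difference = |351 - 312| = 39

39


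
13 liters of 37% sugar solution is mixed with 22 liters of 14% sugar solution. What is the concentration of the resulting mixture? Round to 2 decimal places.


Solute in mixture 1 = 37% of 13 L = 13*37/100 = 481/100 L
Solute in mixture 2 = 14% of 22 L = 22*14/100 = 77/25 L
Total solute = 481/100 + 77/25 = 789/100 L
Total volume = 13 + 22 = 35 L
Final concentration = 789/100/35 * 100 = 22.54%

22.54


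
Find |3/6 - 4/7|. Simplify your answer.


Simplify: 3/6 = 1/2 and 4/7 = 4/7
Find common denominator: LCD = 14
Convert: 7/14 and 8/14
Difference = |7 - 8|/14 = 1/14
Simplified = 1/14

1/14


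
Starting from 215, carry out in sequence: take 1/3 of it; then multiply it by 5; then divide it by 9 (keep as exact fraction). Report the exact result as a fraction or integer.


Start with 215.
Step 1: Take 1/3: 215 * 1/3 = 215/3
Step 2: Multiply by 5: 215/3 * 5 = 1075/3
Step 3: Divide by 9: 1075/3 / 9 = 1075/27
Final result = 1075/27

1075/27


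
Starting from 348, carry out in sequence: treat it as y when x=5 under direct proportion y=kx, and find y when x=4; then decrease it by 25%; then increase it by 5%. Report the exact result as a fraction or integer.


Start with 348.
Step 1: Direct prop: k = (348)/5; new y = k*4 = 348*4/5 = 1392/5
Step 2: Decrease by 25%: 1392/5 * 75/100 = 1044/5
Step 3: Increase by 5%: 1044/5 * 105/100 = 5481/25
Final result = 5481/25

5481/25


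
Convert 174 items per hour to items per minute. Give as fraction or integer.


Converting from per hour to per minute
Rate = 174 items per hour
Divide by 60: 174/60
= 29/10 items per minute

29/10


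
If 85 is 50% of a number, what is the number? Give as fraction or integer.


Given: 85 is 50% of the whole
Set up: 85 = 50/100 * whole
whole = 85 * 100 / 50
whole = 8500 / 50
whole = 170

170


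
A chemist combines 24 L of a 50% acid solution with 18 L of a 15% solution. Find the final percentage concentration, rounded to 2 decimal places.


Solute in mixture 1 = 50% of 24 L = 24*50/100 = 12 L
Solute in mixture 2 = 15% of 18 L = 18*15/100 = 27/10 L
Total solute = 12 + 27/10 = 147/10 L
Total volume = 24 + 18 = 42 L
Final concentration = 147/10/42 * 100 = 35.00%

35.00


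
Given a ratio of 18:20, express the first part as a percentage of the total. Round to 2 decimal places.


Total parts = 18 + 20 = 38
First part fraction = 18/38
Percentage = (18/38) * 100
= 0.473684 * 100
= 47.37%

47.37


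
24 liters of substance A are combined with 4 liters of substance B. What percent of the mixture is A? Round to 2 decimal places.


Volume of A = 24 L
Volume of B = 4 L
Total volume = 24 + 4 = 28 L
Percentage of A = (24/28) * 100
= 85.71%

85.71


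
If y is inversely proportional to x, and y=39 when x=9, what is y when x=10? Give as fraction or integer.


Inverse proportion: y = k/x
Find k: k = 9 * 39 = 351
Compute y at x=10: y = 351/10
y = 351/10

351/10


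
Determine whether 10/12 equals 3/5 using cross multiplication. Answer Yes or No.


Cross multiply to check 10/12 = 3/5
Left cross product: 10 * 5 = 50
Right cross product: 12 * 3 = 36
50 != 36
Not equal, so proportions differ => No

No


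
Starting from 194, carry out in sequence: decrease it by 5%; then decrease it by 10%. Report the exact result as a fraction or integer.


Start with 194.
Step 1: Decrease by 5%: 194 * 95/100 = 1843/10
Step 2: Decrease by 10%: 1843/10 * 90/100 = 16587/100
Final result = 16587/100

16587/100


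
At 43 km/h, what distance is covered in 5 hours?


Using distance = speed * time
Speed = 43 km/h
Time = 5 hours
Distance = 43 * 5
= 215 km

215


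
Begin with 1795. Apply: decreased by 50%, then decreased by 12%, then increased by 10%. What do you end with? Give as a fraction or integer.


Start: 1795
Step 1: decrease by 50% => multiply by 50/100
  1795 * 50/100 = 1795/2
Step 2: decrease by 12% => multiply by 88/100
  1795/2 * 88/100 = 3949/5
Step 3: increase by 10% => multiply by 110/100
  3949/5 * 110/100 = 43439/50
Final value = 43439/50

43439/50


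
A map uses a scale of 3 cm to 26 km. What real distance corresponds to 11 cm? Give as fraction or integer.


Map scale: 3 cm = 26 km
Measured distance on map = 11 cm
Set up proportion: 11 * 26 / 3
= 286 / 3
= 286/3 km

286/3


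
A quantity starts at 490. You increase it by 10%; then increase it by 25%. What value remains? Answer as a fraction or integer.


Start with 490.
Step 1: Increase by 10%: 490 * 110/100 = 539
Step 2: Increase by 25%: 539 * 125/100 = 2695/4
Final result = 2695/4

2695/4


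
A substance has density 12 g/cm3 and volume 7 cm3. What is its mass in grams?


Using mass = density * volume
Density = 12 g/cm3
Volume = 7 cm3
Mass = 12 * 7
= 84 g

84


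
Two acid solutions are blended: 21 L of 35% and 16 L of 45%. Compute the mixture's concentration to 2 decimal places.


Solute in mixture 1 = 35% of 21 L = 21*35/100 = 147/20 L
Solute in mixture 2 = 45% of 16 L = 16*45/100 = 36/5 L
Total solute = 147/20 + 36/5 = 291/20 L
Total volume = 21 + 16 = 37 L
Final concentration = 291/20/37 * 100 = 39.32%

39.32


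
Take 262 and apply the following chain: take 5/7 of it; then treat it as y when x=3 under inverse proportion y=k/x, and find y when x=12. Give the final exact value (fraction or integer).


Start with 262.
Step 1: Take 5/7: 262 * 5/7 = 1310/7
Step 2: Inverse prop: k = (1310/7)*3; new y = k/12 = 1310/7*3/12 = 655/14
Final result = 655/14

655/14


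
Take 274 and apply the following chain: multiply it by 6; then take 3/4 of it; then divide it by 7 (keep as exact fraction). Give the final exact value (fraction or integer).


Start with 274.
Step 1: Multiply by 6: 274 * 6 = 1644
Step 2: Take 3/4: 1644 * 3/4 = 1233
Step 3: Divide by 7: 1233 / 7 = 1233/7
Final result = 1233/7

1233/7


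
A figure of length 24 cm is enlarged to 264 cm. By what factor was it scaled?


Original length = 24 cm
Scaled length = 264 cm
Scale factor = 264 / 24
= 11

11


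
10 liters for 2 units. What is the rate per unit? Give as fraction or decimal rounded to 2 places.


Total liters = 10
Number of units = 2
Unit rate = 10 / 2
= 5 liters per unit

5


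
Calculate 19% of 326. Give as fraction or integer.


Compute 19% of 326
Convert percentage: 19% = 19/100
Multiply: 326 * 19/100
= 6194/100
= 3097/50

3097/50


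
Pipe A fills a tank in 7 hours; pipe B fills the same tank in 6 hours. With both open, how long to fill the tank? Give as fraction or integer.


Rate of A = 1/7 job per hour
Rate of B = 1/6 job per hour
Combined rate = 1/7 + 1/6
Find common denominator: (6 + 7)/(7*6) = 13/42
Combined rate = 13/42 job per hour
Time together = 1 / (13/42) = 42/13 hours

42/13


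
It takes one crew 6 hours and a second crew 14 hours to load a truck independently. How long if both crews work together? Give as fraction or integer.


Rate of A = 1/6 job per hour
Rate of B = 1/14 job per hour
Combined rate = 1/6 + 1/14
Find common denominator: (14 + 6)/(6*14) = 20/84
Combined rate = 5/21 job per hour
Time together = 1 / (5/21) = 21/5 hours

21/5


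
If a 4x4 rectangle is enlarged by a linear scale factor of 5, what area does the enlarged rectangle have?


Original dimensions: 4 x 4
Enlargement factor = 5
New width = 4 * 5 = 20
New height = 4 * 5 = 20
New area = 20 * 20 = 400

400


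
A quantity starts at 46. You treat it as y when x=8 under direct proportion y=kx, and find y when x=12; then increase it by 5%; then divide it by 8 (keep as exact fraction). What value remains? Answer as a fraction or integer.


Start with 46.
Step 1: Direct prop: k = (46)/8; new y = k*12 = 46*12/8 = 69
Step 2: Increase by 5%: 69 * 105/100 = 1449/20
Step 3: Divide by 8: 1449/20 / 8 = 1449/160
Final result = 1449/160

1449/160


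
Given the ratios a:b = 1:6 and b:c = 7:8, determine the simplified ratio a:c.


Given a:b = 1:6 and b:c = 7:8
Make b consistent. Multiply first ratio by 7: a:b = 7:42
Multiply second ratio by 6: b:c = 42:48
Now b = 42 in both, so a:b:c = 7:42:48
Therefore a:c = 7:48
Simplify by GCD: a:c = 7:48

7:48


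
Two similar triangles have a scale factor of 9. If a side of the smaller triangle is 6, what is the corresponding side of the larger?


Similar triangles have proportional sides
Scale factor = 9
Smaller side = 6
Corresponding larger side = 6 * 9
= 54

54


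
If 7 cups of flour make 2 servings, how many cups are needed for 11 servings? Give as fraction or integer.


Original: 7 cups for 2 servings
Target servings = 11
Scaling factor = 11/2
New amount = 7 * 11/2
= 77/2
= 77/2 cups

77/2


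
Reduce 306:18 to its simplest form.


Find GCD(306, 18)
GCD = 18
Divide both by 18: 306/18 = 17, 18/18 = 1
Simplified ratio = 17:1

17:1
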